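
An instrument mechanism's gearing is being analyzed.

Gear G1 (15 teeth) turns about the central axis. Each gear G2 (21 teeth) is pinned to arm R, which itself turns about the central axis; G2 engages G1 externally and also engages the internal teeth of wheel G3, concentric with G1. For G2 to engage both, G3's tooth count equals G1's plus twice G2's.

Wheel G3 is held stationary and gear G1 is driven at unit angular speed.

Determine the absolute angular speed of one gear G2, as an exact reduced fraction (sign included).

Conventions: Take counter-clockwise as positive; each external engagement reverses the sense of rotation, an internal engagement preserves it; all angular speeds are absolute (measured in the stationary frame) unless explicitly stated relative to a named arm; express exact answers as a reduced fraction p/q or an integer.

-5/14

recognized (axles ride arm R): planetary set, 15/21/57 teeth
ring teeth: 15 + 2·21 = 57
15(ω_sun−ω_arm) = −57(ω_ring−ω_arm),  ω_ring = 0, ω_sun = 1
15(1−ω_arm) = −57(0−ω_arm)  ⇒  72·ω_arm = 15  ⇒  ω_arm = 5/24
sun–planet mesh: 15·(1−5/24) = −21·(ω_p−ω_arm)  ⇒  ω_p−ω_arm = -95/168
ω_p = 5/24 − 95/168 = -5/14
exact speed ratio = -5/14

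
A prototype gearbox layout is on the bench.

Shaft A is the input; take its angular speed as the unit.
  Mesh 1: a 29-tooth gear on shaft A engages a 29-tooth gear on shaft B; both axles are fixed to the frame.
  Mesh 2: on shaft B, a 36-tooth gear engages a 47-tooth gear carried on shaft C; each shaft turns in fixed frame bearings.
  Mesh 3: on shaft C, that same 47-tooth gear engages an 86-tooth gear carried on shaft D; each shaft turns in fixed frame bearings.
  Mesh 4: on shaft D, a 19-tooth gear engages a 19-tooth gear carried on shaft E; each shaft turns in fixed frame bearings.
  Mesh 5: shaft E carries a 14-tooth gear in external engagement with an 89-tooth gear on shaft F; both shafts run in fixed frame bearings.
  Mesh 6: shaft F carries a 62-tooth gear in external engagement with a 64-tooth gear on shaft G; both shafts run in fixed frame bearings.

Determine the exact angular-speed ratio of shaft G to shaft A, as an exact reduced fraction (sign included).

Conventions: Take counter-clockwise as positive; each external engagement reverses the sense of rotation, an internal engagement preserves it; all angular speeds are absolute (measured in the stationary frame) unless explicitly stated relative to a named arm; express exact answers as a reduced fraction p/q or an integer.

1953/30616

class = fixed-axis compound train [6 meshes; 6 ratios multiply, 6 sense flips]
mesh 1 [29T→29T]: running ratio 1, sense −
mesh 2 [36T→47T]: running ratio 36/47, sense +
mesh 3 [47T→86T]: running ratio 18/43, sense −
mesh 4 [19T→19T]: running ratio 18/43, sense +
mesh 5 [14T→89T]: running ratio 252/3827, sense −
mesh 6 [62T→64T]: running ratio 1953/30616, sense +
ω_out/ω_in = 1953/30616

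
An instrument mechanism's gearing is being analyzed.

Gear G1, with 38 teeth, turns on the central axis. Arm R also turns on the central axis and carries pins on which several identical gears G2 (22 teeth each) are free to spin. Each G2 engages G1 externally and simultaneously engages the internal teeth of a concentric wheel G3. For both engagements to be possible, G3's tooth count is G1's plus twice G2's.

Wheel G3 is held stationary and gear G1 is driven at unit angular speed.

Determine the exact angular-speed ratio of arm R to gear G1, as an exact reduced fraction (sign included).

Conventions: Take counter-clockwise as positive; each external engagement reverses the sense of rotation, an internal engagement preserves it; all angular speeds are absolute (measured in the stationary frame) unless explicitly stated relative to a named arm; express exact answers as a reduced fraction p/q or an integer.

19/60

planetary set (38T centre, 22T on arm, 82T internal) — Willis relation
ring teeth: 38 + 2·22 = 82
38(ω_sun−ω_arm) = −82(ω_ring−ω_arm),  ω_ring = 0, ω_sun = 1
38(1−ω_arm) = −82(0−ω_arm)  ⇒  120·ω_arm = 38  ⇒  ω_arm = 19/60
ω_out/ω_in = 19/60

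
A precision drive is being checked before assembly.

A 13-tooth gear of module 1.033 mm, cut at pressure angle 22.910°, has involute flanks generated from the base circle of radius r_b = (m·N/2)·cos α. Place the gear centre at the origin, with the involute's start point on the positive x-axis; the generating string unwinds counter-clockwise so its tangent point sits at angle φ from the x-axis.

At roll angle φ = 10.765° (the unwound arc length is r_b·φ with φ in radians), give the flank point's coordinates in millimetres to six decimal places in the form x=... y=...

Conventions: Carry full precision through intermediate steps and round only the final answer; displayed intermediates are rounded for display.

single-mesh involute tooth geometry (13T wheel at module 1.033)
pitch radius r_p = m·N/2 = 1.033·13/2 = 6.714500
base radius r_b = r_p·cos α = 6.714500·cos 22.910° = 6.184843
roll angle φ = 10.765° = 0.18788469 rad
x = r_b·(cos φ + φ·sin φ) = 6.293046
y = r_b·(sin φ − φ·cos φ) = 0.013625

x=6.293046 y=0.013625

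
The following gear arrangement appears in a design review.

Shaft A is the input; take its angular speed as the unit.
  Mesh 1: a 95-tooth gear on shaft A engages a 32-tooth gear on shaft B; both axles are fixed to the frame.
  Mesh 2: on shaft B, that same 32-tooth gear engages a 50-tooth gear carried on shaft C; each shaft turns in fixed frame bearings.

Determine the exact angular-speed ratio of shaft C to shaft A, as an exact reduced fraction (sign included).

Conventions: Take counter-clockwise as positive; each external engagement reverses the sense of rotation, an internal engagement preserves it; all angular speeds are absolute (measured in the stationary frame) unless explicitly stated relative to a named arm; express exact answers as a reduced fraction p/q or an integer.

class = fixed-axis compound train [2 meshes; 2 ratios multiply, 2 sense flips]
mesh 1 [95T→32T]: running ratio 95/32, sense −
mesh 2 [32T→50T]: running ratio 19/10, sense +
ω_out/ω_in = 19/10

19/10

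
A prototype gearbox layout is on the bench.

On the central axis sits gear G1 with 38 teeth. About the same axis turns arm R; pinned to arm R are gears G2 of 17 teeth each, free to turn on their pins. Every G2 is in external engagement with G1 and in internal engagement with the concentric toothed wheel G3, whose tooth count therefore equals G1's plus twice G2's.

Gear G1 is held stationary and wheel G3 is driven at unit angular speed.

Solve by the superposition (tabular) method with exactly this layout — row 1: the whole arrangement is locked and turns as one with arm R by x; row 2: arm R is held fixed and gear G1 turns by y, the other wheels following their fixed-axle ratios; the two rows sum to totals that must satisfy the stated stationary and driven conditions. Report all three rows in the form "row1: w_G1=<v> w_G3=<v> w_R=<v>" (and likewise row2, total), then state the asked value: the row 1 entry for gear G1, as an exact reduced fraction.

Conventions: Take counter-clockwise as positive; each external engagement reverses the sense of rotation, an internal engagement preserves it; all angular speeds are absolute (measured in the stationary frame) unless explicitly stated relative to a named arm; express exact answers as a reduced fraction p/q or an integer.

row1: w_G1=36/55 w_G3=36/55 w_R=36/55
row2: w_G1=-36/55 w_G3=19/55 w_R=0
total: w_G1=0 w_G3=1 w_R=36/55
asked value: 36/55

recognized (axles ride arm R): planetary set, 38/17/72 teeth
superposition row 1 [locked train]: every member turns x
row 2: sun turns y, ring = −(38/72)·y, arm 0
boundary: total ω_sun = x + y = 0 and total ω_ring = x − (38/72)·y = 1  ⇒  y = -36/55, x = 36/55
row 2 ring = −(38/72)·(-36/55) = 19/55
totals (row 1 + row 2): sun 36/55 + (-36/55) = 0, ring 36/55 + 19/55 = 1, arm 36/55 + 0 = 36/55
asked cell (row1, sun) = 36/55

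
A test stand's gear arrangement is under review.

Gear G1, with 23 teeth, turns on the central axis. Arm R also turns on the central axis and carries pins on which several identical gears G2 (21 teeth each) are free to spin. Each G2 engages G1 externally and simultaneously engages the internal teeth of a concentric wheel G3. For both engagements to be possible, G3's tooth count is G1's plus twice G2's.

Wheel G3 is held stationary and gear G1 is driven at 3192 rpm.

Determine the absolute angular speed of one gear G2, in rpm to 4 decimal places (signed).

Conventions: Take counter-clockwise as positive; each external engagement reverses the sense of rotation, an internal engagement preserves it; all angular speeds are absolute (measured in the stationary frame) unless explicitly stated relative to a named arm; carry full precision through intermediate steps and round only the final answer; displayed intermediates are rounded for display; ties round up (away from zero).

-1748.0000 rpm

recognized (axles ride arm R): planetary set, 23/21/65 teeth
normalise by the input: solve with ω_sun = 1, then scale by 3192 rpm
ring teeth: 23 + 2·21 = 65
23(ω_sun−ω_arm) = −65(ω_ring−ω_arm),  ω_ring = 0, ω_sun = 1
23(1−ω_arm) = −65(0−ω_arm)  ⇒  88·ω_arm = 23  ⇒  ω_arm = 23/88
sun–planet mesh: 23·(1−23/88) = −21·(ω_p−ω_arm)  ⇒  ω_p−ω_arm = -1495/1848
ω_p = 23/88 − 1495/1848 = -23/42
scale: ω_p = -23/42 × 3192 rpm = -1748.0000 rpm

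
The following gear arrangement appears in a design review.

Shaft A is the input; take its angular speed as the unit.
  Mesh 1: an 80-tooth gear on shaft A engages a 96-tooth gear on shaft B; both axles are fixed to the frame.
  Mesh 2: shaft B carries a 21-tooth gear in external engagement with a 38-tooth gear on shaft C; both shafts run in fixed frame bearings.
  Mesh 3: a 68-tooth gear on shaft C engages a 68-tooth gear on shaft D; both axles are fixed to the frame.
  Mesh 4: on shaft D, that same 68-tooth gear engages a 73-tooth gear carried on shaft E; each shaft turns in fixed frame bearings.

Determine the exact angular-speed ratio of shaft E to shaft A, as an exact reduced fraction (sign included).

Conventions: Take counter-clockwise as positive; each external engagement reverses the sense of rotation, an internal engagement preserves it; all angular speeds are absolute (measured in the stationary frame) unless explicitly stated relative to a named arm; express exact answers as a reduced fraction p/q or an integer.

class = fixed-axis compound train [4 meshes; 4 ratios multiply, 4 sense flips]
mesh 1 [80T→96T]: running ratio 5/6, sense −
mesh 2 [21T→38T]: running ratio 35/76, sense +
mesh 3 [68T→68T]: running ratio 35/76, sense −
mesh 4 [68T→73T]: running ratio 595/1387, sense +
ω_out/ω_in = 595/1387

595/1387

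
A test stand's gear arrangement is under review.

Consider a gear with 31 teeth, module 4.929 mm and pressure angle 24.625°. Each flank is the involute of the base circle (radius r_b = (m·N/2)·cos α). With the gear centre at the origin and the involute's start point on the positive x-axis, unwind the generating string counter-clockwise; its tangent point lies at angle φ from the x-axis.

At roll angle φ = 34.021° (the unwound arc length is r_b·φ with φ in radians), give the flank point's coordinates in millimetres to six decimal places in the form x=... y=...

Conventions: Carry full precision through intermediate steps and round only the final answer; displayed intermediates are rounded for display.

x=80.636409 y=4.677809

topology: single-mesh involute geometry — m = 4.929, N = 31
pitch radius r_p = m·N/2 = 4.929·31/2 = 76.399500
base radius r_b = r_p·cos α = 76.399500·cos 24.625° = 69.451301
roll angle φ = 34.021° = 0.59377846 rad
x = r_b·(cos φ + φ·sin φ) = 80.636409
y = r_b·(sin φ − φ·cos φ) = 4.677809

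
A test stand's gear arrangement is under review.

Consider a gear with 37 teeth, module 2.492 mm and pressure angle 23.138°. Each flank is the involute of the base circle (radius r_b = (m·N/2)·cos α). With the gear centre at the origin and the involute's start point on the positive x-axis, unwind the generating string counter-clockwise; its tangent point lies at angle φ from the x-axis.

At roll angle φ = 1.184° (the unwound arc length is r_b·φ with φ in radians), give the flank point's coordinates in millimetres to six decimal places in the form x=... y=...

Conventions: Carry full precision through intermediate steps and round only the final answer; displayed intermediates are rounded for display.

x=42.402656 y=0.000125

class = single-mesh tooth geometry [base-circle involute, m = 2.492, 37T]
pitch radius r_p = m·N/2 = 2.492·37/2 = 46.102000
base radius r_b = r_p·cos α = 46.102000·cos 23.138° = 42.393605
roll angle φ = 1.184° = 0.02066470 rad
x = r_b·(cos φ + φ·sin φ) = 42.402656
y = r_b·(sin φ − φ·cos φ) = 0.000125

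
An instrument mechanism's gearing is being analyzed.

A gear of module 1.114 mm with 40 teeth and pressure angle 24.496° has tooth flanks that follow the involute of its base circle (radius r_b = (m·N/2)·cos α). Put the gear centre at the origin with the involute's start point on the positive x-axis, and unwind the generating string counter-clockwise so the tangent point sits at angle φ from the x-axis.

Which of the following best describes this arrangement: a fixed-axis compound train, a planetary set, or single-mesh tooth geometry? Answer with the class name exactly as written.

topology: single-mesh involute geometry — m = 1.114, N = 40
classification: single-mesh tooth geometry

single-mesh tooth geometry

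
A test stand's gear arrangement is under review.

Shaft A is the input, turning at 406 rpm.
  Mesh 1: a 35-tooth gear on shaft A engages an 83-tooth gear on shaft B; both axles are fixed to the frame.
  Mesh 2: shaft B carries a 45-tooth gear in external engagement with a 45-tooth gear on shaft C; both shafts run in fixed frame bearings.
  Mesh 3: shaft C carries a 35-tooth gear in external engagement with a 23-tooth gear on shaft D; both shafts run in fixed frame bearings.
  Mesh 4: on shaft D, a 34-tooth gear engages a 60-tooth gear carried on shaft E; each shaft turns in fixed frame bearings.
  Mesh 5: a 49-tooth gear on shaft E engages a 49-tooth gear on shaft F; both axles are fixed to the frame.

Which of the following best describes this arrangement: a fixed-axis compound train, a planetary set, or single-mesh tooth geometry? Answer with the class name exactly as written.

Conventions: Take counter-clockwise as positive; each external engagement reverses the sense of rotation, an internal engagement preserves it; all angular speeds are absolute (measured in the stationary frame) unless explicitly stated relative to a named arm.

class = fixed-axis compound train [5 meshes; 5 ratios multiply, 5 sense flips]
classification: fixed-axis compound train

fixed-axis compound train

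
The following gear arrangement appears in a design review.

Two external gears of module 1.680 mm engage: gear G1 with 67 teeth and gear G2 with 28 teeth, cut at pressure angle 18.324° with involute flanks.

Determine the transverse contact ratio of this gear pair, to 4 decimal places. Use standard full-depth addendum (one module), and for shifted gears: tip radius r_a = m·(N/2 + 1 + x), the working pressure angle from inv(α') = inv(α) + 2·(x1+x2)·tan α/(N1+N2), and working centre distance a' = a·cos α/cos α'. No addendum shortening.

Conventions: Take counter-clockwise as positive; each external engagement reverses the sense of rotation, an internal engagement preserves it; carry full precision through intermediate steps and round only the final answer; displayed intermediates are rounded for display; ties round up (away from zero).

1.8099

class = single-mesh tooth geometry [involute pair 67T × 28T, m = 1.680]
base radii: r_b1 = 53.426259, r_b2 = 22.327392
tip radii: r_a1 = 57.960000, r_a2 = 25.200000
no profile shift: α' = α, a' = a
action lengths: √(r_a1²−r_b1²) = 22.472126, √(r_a2²−r_b2²) = 11.684501
base pitch p_b = π·m·cos α = 5.010255
CR = (22.472126 + 11.684501 − 79.800000·sin 18.32400°)/5.010255 = 1.809947
contact ratio ≈ 1.8099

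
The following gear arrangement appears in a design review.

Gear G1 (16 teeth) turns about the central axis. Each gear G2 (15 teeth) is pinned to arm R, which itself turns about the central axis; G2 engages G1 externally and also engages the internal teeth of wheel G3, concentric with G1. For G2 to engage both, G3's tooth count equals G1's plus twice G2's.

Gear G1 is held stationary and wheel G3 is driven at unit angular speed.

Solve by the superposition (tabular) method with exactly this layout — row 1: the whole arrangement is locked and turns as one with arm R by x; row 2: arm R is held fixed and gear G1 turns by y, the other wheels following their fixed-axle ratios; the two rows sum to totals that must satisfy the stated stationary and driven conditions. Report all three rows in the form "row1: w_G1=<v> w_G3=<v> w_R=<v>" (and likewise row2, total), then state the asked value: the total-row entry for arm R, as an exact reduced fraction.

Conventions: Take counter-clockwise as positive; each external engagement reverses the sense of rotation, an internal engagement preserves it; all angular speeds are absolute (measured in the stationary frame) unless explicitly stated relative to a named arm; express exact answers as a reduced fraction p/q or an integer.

planetary set (16T centre, 15T on arm, 46T internal) — Willis relation
row 1 (train locked, turned with arm): all members turn x
row 2 — arm fixed, fixed-axis ratios: sun y, ring −(16/46)·y, arm 0
boundary: total ω_sun = x + y = 0 and total ω_ring = x − (16/46)·y = 1  ⇒  y = -23/31, x = 23/31
row 2 ring = −(16/46)·(-23/31) = 8/31
totals (row 1 + row 2): sun 23/31 + (-23/31) = 0, ring 23/31 + 8/31 = 1, arm 23/31 + 0 = 23/31
asked cell (total, arm) = 23/31

row1: w_G1=23/31 w_G3=23/31 w_R=23/31
row2: w_G1=-23/31 w_G3=8/31 w_R=0
total: w_G1=0 w_G3=1 w_R=23/31
asked value: 23/31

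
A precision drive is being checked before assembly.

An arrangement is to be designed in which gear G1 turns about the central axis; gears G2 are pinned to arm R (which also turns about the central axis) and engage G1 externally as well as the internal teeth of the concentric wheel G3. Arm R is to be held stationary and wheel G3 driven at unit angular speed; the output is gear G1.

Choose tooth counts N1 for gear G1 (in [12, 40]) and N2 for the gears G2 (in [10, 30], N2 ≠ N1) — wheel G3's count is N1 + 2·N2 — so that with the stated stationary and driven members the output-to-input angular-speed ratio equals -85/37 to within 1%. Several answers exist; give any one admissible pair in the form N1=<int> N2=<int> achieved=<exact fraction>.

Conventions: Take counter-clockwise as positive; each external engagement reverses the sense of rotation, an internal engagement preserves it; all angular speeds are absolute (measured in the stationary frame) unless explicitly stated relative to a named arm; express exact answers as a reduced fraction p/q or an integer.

N1=37 N2=24 achieved=-85/37

planetary set to be sized for -85/37 (Willis relation)
Willis with ω_arm = 0: ω_sun/ω_ring = −N3/N1; set equal to -85/37  ⇒  N3/N1 = −(-85/37) = 85/37
N3 = N1 + 2·N2  ⇒  N2/N1 = (N3/N1 − 1)/2 = (85/37 − 1)/2 = 24/37
smallest multiple with N1 ≥ 12 and N2 ≥ 10: k = 1  ⇒  N1 = 1·37 = 37, N2 = 1·24 = 24 (N1 ≤ 40, N2 ≤ 30, N2 ≠ N1 ✓), N3 = 37 + 2·24 = 85
check: −N3/N1 with N1 = 37, N3 = 85 gives -85/37; |achieved − target| = 0 ≤ 17/740 ✓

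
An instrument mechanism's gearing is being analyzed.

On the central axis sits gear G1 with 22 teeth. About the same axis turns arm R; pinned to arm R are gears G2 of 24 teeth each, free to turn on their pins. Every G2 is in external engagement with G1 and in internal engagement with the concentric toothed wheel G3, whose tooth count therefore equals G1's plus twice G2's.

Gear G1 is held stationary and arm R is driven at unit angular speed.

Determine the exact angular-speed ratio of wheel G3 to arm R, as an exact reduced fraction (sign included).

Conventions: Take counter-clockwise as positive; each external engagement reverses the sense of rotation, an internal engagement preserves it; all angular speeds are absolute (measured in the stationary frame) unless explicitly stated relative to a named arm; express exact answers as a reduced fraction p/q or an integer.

46/35

topology: planetary set — G1 22T / G2 24T / G3 70T, arm = carrier (Willis)
ring teeth: 22 + 2·24 = 70
22(ω_sun−ω_arm) = −70(ω_ring−ω_arm),  ω_sun = 0, ω_arm = 1
ω_ring = 1 − (22/70)(0−1) = 46/35
ω_out/ω_in = 46/35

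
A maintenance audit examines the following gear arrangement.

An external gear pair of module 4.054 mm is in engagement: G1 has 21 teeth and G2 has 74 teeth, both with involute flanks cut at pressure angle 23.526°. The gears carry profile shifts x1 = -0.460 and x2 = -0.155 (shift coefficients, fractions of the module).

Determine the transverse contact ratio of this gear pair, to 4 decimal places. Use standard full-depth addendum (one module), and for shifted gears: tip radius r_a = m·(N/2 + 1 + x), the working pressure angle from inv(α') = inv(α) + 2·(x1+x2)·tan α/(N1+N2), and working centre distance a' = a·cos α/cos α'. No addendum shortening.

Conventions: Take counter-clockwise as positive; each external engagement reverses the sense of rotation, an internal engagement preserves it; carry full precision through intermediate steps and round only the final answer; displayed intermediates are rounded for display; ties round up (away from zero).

1.6938

recognized (one external pair, fixed centres): single-mesh tooth geometry, m = 4.054, N1 = 21, N2 = 74
base radii: r_b1 = 39.028790, r_b2 = 137.530021
tip radii: r_a1 = 44.756160, r_a2 = 153.423630
inv(α') = inv(23.526°) + 2·(-0.460-0.155)·tan α/(21+74) = 0.01910924  ⇒  α' = 21.66279°
a' = a·cos α / cos α' = 192.5650·cos 23.526°/cos 21.66279° = 189.976369
action lengths: √(r_a1²−r_b1²) = 21.905876, √(r_a2²−r_b2²) = 68.002232
base pitch p_b = π·m·cos α = 11.677387
CR = (21.905876 + 68.002232 − 189.976369·sin 21.66279°)/11.677387 = 1.693838
contact ratio ≈ 1.6938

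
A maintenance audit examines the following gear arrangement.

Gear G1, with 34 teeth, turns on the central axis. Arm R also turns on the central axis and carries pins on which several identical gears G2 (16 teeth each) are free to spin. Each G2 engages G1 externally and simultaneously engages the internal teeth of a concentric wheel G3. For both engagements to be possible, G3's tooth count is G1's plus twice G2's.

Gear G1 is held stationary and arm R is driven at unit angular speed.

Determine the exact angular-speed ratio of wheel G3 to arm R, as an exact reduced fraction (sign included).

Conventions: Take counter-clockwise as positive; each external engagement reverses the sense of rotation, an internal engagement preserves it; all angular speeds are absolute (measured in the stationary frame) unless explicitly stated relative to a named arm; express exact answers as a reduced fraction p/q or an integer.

planetary set (34T centre, 16T on arm, 66T internal) — Willis relation
ring teeth: 34 + 2·16 = 66
34(ω_sun−ω_arm) = −66(ω_ring−ω_arm),  ω_sun = 0, ω_arm = 1
ω_ring = 1 − (34/66)(0−1) = 50/33
ω_out/ω_in = 50/33

50/33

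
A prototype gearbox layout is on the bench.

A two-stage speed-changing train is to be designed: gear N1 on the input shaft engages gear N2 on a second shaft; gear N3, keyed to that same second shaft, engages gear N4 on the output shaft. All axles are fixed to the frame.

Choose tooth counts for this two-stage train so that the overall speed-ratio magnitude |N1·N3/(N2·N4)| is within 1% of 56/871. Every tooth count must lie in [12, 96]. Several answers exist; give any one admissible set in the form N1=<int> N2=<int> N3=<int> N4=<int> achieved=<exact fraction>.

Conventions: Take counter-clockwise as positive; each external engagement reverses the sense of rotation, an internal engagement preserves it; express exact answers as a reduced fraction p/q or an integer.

class = fixed-axis compound train [2-stage, 56/871 wanted]
target = 56/871 in lowest terms: an exact hit needs N1·N3 = k·56 and N2·N4 = k·871 for one integer k, every count in [12, 96]; additionally prefer no 1:1 stage (N1 ≠ N2, N3 ≠ N4)
k = 1…2: no 1:1-free in-range split of k·56 and k·871 into factor pairs; take k = 3
k = 3: N1·N3 = 168 = 12·14, N2·N4 = 2613 = 39·67
achieved = 12·14/(39·67) = 56/871; |achieved − target| = 0 ≤ 14/21775 ✓

N1=12 N2=39 N3=14 N4=67 achieved=56/871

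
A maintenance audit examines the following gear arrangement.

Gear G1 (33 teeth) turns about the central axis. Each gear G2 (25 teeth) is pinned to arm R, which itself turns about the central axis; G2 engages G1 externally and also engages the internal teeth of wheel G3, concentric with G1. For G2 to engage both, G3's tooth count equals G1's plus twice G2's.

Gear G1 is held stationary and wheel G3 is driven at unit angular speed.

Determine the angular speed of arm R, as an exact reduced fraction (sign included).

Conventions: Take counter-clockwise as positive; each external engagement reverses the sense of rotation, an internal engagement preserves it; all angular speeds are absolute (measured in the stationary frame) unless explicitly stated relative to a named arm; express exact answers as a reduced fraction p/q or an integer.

83/116

recognized (axles ride arm R): planetary set, 33/25/83 teeth
ring teeth: 33 + 2·25 = 83
33(ω_sun−ω_arm) = −83(ω_ring−ω_arm),  ω_sun = 0, ω_ring = 1
33(0−ω_arm) = −83(1−ω_arm)  ⇒  116·ω_arm = 83  ⇒  ω_arm = 83/116
exact speed ratio = 83/116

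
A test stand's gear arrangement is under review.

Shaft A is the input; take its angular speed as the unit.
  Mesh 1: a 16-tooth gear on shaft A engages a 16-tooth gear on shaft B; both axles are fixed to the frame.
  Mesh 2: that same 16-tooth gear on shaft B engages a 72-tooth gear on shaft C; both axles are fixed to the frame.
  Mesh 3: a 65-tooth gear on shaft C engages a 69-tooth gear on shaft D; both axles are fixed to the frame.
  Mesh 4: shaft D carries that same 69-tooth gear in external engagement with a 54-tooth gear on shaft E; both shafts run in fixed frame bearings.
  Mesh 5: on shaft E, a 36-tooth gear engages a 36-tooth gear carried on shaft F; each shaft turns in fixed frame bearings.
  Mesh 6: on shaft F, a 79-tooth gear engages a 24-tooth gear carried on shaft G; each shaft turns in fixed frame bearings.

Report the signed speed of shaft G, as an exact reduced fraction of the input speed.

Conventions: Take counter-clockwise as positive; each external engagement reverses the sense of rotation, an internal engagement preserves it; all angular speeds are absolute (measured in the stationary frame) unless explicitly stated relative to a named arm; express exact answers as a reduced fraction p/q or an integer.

5135/5832

6-mesh fixed-axis compound train (all bearings frame-fixed)
mesh 1 [16T→16T]: |ω|/ω_in = 1×16/16 = 1, sense flips to −
mesh 2 [16T→72T]: |ω|/ω_in = 1×16/72 = 2/9, sense flips to +
mesh 3 [65T→69T]: |ω|/ω_in = (2/9)×65/69 = 130/621, sense flips to −
mesh 4 [69T→54T]: |ω|/ω_in = (130/621)×69/54 = 65/243, sense flips to +
mesh 5 [36T→36T]: |ω|/ω_in = (65/243)×36/36 = 65/243, sense flips to −
mesh 6 [79T→24T]: |ω|/ω_in = (65/243)×79/24 = 5135/5832, sense flips to +
signed output speed (× input speed) = 5135/5832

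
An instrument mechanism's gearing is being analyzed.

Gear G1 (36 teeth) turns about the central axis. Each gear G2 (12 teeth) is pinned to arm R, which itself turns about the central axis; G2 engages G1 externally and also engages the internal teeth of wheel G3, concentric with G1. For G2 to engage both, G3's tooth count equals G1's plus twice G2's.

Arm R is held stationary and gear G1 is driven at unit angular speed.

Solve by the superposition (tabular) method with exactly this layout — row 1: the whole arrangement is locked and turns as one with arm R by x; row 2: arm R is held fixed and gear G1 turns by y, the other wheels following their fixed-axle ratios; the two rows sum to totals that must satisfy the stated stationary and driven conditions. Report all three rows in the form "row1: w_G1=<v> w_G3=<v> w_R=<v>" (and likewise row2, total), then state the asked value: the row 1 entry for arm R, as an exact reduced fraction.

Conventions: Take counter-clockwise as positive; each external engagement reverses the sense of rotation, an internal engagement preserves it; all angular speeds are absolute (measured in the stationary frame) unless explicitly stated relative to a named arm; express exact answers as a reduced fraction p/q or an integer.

row1: w_G1=0 w_G3=0 w_R=0
row2: w_G1=1 w_G3=-3/5 w_R=0
total: w_G1=1 w_G3=-3/5 w_R=0
asked value: 0

planetary set (36T centre, 12T on arm, 60T internal) — Willis relation
row 1: whole set turns with the arm by x
row 2 (arm held, sun turns y): ω_ring = −(36/60)·y, ω_arm = 0
boundary: total ω_arm = x = 0 and total ω_sun = x + y = 1  ⇒  y = 1, x = 0
row 2 ring = −(36/60)·1 = -3/5
totals (row 1 + row 2): sun 0 + 1 = 1, ring 0 + (-3/5) = -3/5, arm 0 + 0 = 0
asked cell (row1, arm) = 0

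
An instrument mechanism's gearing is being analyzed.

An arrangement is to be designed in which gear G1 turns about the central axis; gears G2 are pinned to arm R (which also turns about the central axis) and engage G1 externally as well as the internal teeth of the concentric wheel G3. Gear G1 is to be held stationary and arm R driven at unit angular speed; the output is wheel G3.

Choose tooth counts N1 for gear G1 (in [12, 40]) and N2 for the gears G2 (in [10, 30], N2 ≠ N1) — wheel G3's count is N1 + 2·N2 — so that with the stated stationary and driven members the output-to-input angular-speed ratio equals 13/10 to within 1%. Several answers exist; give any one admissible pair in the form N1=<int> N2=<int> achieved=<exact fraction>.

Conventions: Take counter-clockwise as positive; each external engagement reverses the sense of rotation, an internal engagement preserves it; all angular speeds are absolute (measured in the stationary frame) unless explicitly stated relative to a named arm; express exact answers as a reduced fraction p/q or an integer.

N1=12 N2=14 achieved=13/10

planetary set to be sized for 13/10 (Willis relation)
Willis with ω_sun = 0: ω_ring/ω_arm = (N1+N3)/N3; set equal to 13/10  ⇒  N3/N1 = 1/(13/10 − 1) = 10/3
N3 = N1 + 2·N2  ⇒  N2/N1 = (N3/N1 − 1)/2 = (10/3 − 1)/2 = 7/6
smallest multiple with N1 ≥ 12 and N2 ≥ 10: k = 2  ⇒  N1 = 2·6 = 12, N2 = 2·7 = 14 (N1 ≤ 40, N2 ≤ 30, N2 ≠ N1 ✓), N3 = 12 + 2·14 = 40
check: (N1+N3)/N3 with N1 = 12, N3 = 40 gives 13/10; |achieved − target| = 0 ≤ 13/1000 ✓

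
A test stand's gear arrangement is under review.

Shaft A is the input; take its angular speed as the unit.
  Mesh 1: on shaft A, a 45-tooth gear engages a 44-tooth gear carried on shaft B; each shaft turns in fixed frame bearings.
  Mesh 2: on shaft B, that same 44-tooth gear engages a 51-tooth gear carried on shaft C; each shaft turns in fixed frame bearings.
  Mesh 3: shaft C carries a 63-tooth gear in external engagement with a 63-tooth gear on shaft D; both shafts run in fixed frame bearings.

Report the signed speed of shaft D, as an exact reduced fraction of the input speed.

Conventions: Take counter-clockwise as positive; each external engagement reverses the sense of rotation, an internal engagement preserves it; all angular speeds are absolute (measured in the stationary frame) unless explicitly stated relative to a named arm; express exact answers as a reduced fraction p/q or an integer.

3-mesh fixed-axis compound train (all bearings frame-fixed)
mesh 1 [45T→44T]: |ω|/ω_in = 1×45/44 = 45/44, sense flips to −
mesh 2 [44T→51T]: |ω|/ω_in = (45/44)×44/51 = 15/17, sense flips to +
mesh 3 [63T→63T]: |ω|/ω_in = (15/17)×63/63 = 15/17, sense flips to −
signed output speed (× input speed) = -15/17

-15/17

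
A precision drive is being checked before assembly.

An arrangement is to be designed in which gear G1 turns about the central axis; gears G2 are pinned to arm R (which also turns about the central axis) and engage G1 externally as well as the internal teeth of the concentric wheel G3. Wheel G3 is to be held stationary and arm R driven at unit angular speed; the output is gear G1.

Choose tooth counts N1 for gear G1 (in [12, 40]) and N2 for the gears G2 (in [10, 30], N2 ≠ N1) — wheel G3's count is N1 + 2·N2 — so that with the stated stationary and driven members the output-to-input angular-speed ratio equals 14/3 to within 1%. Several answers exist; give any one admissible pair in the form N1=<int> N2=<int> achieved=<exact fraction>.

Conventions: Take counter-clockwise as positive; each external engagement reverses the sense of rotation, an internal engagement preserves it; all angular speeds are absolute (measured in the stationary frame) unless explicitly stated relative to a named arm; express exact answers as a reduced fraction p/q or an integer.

N1=12 N2=16 achieved=14/3

planetary set to be sized for 14/3 (Willis relation)
Willis with ω_ring = 0: ω_sun/ω_arm = (N1+N3)/N1; set equal to 14/3  ⇒  N3/N1 = 14/3 − 1 = 11/3
N3 = N1 + 2·N2  ⇒  N2/N1 = (N3/N1 − 1)/2 = (11/3 − 1)/2 = 4/3
smallest multiple with N1 ≥ 12 and N2 ≥ 10: k = 4  ⇒  N1 = 4·3 = 12, N2 = 4·4 = 16 (N1 ≤ 40, N2 ≤ 30, N2 ≠ N1 ✓), N3 = 12 + 2·16 = 44
check: (N1+N3)/N1 with N1 = 12, N3 = 44 gives 14/3; |achieved − target| = 0 ≤ 7/150 ✓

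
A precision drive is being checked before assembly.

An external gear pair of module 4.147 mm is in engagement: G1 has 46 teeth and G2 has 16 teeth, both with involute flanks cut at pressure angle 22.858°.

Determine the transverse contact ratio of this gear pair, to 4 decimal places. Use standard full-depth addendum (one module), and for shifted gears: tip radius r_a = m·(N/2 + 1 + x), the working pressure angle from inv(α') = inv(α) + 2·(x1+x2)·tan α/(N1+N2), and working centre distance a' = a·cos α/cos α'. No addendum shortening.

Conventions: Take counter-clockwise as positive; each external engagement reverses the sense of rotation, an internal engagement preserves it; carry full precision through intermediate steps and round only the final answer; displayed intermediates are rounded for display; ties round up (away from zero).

topology: single-mesh involute geometry — m = 4.147, 46T/16T pair
base radii: r_b1 = 87.890768, r_b2 = 30.570702
tip radii: r_a1 = 99.528000, r_a2 = 37.323000
no profile shift: α' = α, a' = a
action lengths: √(r_a1²−r_b1²) = 46.701559, √(r_a2²−r_b2²) = 21.411177
base pitch p_b = π·m·cos α = 12.005087
CR = (46.701559 + 21.411177 − 128.557000·sin 22.85800°)/12.005087 = 1.513938
contact ratio ≈ 1.5139

1.5139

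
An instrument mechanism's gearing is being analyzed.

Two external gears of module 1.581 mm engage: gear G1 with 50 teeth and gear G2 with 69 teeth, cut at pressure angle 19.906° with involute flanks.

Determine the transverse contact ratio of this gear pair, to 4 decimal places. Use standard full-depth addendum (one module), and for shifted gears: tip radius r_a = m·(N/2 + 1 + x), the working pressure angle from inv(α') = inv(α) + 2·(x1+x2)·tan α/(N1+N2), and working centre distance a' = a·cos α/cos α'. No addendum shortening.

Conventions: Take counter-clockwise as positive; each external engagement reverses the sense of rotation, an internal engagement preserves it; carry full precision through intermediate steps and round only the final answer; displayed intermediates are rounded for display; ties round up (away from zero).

topology: single-mesh involute geometry — m = 1.581, 50T/69T pair
base radii: r_b1 = 37.163479, r_b2 = 51.285601
tip radii: r_a1 = 41.106000, r_a2 = 56.125500
no profile shift: α' = α, a' = a
action lengths: √(r_a1²−r_b1²) = 17.566418, √(r_a2²−r_b2²) = 22.800413
base pitch p_b = π·m·cos α = 4.670101
CR = (17.566418 + 22.800413 − 94.069500·sin 19.90600°)/4.670101 = 1.785451
contact ratio ≈ 1.7855

1.7855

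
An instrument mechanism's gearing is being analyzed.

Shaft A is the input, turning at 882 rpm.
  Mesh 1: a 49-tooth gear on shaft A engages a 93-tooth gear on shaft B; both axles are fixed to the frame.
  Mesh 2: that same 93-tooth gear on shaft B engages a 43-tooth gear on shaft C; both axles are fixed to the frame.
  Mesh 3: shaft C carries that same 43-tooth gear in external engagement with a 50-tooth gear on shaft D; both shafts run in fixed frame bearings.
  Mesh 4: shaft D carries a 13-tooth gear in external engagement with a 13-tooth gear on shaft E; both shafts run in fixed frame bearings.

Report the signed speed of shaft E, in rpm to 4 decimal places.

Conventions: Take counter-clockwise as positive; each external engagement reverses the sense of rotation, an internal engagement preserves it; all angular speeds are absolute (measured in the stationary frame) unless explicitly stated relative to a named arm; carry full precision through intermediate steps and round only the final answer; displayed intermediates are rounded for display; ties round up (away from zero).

+864.3600 rpm

recognized (5 fixed axles, 4 meshes): fixed-axis compound train
mesh 1 [49T→93T]: ω = 882.0000×49/93 = 464.7097 rpm, sense flips to −
mesh 2 [93T→43T]: ω = 464.7097×93/43 = 1005.0698 rpm, sense flips to +
mesh 3 [43T→50T]: ω = 1005.0698×43/50 = 864.3600 rpm, sense flips to −
mesh 4 [13T→13T]: ω = 864.3600×13/13 = 864.3600 rpm, sense flips to +
signed output speed = +864.3600 rpm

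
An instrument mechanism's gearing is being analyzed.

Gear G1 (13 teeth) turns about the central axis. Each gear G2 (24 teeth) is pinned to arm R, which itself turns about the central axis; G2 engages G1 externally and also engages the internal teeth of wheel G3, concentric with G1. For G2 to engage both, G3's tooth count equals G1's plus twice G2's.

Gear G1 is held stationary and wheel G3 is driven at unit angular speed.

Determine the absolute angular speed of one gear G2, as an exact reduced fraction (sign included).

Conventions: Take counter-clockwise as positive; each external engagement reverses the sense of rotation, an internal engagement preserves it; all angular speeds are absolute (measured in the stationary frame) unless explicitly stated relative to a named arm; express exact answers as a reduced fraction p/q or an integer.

61/48

class = planetary set [G3 = 13+2·24 = 61; Willis about the carrier]
ring teeth: 13 + 2·24 = 61
13(ω_sun−ω_arm) = −61(ω_ring−ω_arm),  ω_sun = 0, ω_ring = 1
13(0−ω_arm) = −61(1−ω_arm)  ⇒  74·ω_arm = 61  ⇒  ω_arm = 61/74
sun–planet mesh: 13·(0−61/74) = −24·(ω_p−ω_arm)  ⇒  ω_p−ω_arm = 793/1776
ω_p = 61/74 + 793/1776 = 61/48
exact speed ratio = 61/48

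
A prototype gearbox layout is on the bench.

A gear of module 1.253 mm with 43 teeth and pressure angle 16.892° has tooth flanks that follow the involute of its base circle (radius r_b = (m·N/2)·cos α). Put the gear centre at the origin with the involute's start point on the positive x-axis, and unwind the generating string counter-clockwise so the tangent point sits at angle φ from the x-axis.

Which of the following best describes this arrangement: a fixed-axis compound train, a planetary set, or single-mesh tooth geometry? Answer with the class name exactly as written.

single-mesh tooth geometry

class = single-mesh tooth geometry [base-circle involute, m = 1.253, 43T]
classification: single-mesh tooth geometry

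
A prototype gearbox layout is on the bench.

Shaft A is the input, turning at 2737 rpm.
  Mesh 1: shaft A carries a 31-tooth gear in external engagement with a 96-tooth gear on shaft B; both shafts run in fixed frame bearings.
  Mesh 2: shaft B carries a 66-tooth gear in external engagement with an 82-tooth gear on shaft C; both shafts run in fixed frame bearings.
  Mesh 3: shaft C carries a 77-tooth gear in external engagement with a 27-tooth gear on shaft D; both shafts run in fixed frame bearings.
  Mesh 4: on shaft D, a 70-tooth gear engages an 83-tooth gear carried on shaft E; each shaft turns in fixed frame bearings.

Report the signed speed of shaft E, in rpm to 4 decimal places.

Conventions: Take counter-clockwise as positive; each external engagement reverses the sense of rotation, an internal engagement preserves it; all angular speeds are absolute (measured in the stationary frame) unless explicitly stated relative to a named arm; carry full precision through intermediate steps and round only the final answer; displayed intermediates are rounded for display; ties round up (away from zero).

4-mesh fixed-axis compound train (all bearings frame-fixed)
mesh 1 [31T→96T]: ω = 2737.0000×31/96 = 883.8229 rpm, sense flips to −
mesh 2 [66T→82T]: ω = 883.8229×66/82 = 711.3697 rpm, sense flips to +
mesh 3 [77T→27T]: ω = 711.3697×77/27 = 2028.7209 rpm, sense flips to −
mesh 4 [70T→83T]: ω = 2028.7209×70/83 = 1710.9694 rpm, sense flips to +
signed output speed = +1710.9694 rpm

+1710.9694 rpm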